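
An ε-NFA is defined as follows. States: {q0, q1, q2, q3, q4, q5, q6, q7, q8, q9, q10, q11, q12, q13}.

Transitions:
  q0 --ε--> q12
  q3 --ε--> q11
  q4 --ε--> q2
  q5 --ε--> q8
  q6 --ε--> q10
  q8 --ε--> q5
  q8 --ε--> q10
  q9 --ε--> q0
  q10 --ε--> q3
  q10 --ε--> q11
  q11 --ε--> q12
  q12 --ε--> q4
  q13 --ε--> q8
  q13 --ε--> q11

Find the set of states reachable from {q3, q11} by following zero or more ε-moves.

{q2, q3, q4, q11, q12}

Start with {q3, q11}.
From q11 via ε: add q12.
From q12 via ε: add q4.
From q4 via ε: add q2.
No new states can be added; the closed set is {q2, q3, q4, q11, q12}.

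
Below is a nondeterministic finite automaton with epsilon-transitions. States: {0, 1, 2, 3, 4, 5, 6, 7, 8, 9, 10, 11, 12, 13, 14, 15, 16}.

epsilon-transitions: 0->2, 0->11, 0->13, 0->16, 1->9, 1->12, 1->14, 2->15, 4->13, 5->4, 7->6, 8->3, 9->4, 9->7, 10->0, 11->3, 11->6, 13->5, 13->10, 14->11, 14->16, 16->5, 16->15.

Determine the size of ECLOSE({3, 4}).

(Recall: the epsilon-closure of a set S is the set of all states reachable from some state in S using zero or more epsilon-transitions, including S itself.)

11

Start with {3, 4}.
From 4 via epsilon: add 13.
From 13 via epsilon: add 5, 10.
From 10 via epsilon: add 0.
From 0 via epsilon: add 2, 11, 16.
From 2 via epsilon: add 15.
From 11 via epsilon: add 6.
epsilon-closure = {0, 2, 3, 4, 5, 6, 10, 11, 13, 15, 16}, which has 11 states.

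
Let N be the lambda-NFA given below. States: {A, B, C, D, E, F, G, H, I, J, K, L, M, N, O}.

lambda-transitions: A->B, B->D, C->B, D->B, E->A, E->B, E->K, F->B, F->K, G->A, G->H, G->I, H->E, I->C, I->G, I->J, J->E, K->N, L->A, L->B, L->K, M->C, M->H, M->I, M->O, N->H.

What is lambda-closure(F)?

Start with {F}.
From F via lambda: add B, K.
From B via lambda: add D.
From K via lambda: add N.
From N via lambda: add H.
From H via lambda: add E.
From E via lambda: add A.
No new states can be added; the closed set is {A, B, D, E, F, H, K, N}.

{A, B, D, E, F, H, K, N}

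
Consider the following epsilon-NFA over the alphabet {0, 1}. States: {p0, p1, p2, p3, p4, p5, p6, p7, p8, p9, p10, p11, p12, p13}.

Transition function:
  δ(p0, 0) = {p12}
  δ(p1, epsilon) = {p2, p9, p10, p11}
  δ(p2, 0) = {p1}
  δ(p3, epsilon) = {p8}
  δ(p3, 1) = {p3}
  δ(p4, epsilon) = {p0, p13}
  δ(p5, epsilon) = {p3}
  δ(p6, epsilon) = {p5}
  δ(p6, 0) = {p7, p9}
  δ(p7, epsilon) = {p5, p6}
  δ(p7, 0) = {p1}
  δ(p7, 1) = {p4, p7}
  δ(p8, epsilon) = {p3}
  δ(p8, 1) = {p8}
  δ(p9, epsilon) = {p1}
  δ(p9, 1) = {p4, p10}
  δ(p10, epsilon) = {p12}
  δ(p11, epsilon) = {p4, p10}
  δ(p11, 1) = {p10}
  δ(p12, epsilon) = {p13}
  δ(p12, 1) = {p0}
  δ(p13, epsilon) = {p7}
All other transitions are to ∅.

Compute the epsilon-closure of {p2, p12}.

Start with {p2, p12}.
From p12 via epsilon: add p13.
From p13 via epsilon: add p7.
From p7 via epsilon: add p5, p6.
From p5 via epsilon: add p3.
From p3 via epsilon: add p8.
No new states can be added; the closed set is {p2, p3, p5, p6, p7, p8, p12, p13}.

{p2, p3, p5, p6, p7, p8, p12, p13}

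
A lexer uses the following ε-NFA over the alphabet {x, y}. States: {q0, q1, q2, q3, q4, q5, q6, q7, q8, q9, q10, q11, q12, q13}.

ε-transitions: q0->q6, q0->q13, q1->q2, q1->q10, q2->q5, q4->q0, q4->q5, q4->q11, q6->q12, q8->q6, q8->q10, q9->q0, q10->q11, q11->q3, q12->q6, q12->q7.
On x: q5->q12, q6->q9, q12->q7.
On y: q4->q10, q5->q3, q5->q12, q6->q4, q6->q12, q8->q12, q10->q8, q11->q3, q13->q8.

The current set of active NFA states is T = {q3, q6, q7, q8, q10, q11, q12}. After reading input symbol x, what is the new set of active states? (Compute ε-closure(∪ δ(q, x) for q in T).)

q6 on x → {q9}.
q12 on x → {q7}.
No x-transition from q3, q7, q8, q10, q11.
Union after reading x: {q7, q9}.
Now take the ε-closure:
From q9 via ε: add q0.
From q0 via ε: add q6, q13.
From q6 via ε: add q12.
No new states can be added; the closed set is {q0, q6, q7, q9, q12, q13}.

{q0, q6, q7, q9, q12, q13}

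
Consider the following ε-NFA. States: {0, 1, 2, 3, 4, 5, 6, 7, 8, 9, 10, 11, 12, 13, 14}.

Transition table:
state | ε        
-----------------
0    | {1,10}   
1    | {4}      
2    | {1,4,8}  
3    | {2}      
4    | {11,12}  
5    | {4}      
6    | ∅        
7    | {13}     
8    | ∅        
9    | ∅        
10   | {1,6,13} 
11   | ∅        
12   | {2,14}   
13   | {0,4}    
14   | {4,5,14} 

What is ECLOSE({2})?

Start with {2}.
From 2 via ε: add 1, 4, 8.
From 4 via ε: add 11, 12.
From 12 via ε: add 14.
From 14 via ε: add 5.
No new states can be added; the closed set is {1, 2, 4, 5, 8, 11, 12, 14}.

{1, 2, 4, 5, 8, 11, 12, 14}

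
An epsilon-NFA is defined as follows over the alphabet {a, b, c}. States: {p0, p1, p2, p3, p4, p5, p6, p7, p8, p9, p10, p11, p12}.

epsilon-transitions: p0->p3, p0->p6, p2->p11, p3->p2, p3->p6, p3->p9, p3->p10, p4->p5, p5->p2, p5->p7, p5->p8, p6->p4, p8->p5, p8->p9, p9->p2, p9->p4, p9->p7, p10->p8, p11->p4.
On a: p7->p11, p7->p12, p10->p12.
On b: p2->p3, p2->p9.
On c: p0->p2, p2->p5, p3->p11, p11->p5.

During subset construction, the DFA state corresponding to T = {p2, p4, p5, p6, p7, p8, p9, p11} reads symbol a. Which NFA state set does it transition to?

{p2, p4, p5, p7, p8, p9, p11, p12}

p7 on a → {p11, p12}.
No a-transition from p2, p4, p5, p6, p8, p9, p11.
Union after reading a: {p11, p12}.
Now take the epsilon-closure:
From p11 via epsilon: add p4.
From p4 via epsilon: add p5.
From p5 via epsilon: add p2, p7, p8.
From p8 via epsilon: add p9.
No new states can be added; the closed set is {p2, p4, p5, p7, p8, p9, p11, p12}.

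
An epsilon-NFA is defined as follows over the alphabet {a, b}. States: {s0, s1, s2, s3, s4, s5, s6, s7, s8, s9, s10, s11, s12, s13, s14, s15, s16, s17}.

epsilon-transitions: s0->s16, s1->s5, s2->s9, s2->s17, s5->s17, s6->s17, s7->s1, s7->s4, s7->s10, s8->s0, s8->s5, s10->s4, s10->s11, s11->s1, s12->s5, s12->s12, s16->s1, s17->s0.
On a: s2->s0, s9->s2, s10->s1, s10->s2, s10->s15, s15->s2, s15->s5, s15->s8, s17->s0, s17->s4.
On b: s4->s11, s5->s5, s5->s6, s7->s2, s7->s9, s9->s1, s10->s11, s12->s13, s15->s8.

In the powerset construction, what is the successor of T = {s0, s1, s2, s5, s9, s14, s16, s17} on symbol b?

{s0, s1, s5, s6, s16, s17}

s5 on b → {s5, s6}.
s9 on b → {s1}.
No b-transition from s0, s1, s2, s14, s16, s17.
Union after reading b: {s1, s5, s6}.
Now take the epsilon-closure:
From s5 via epsilon: add s17.
From s17 via epsilon: add s0.
From s0 via epsilon: add s16.
No new states can be added; the closed set is {s0, s1, s5, s6, s16, s17}.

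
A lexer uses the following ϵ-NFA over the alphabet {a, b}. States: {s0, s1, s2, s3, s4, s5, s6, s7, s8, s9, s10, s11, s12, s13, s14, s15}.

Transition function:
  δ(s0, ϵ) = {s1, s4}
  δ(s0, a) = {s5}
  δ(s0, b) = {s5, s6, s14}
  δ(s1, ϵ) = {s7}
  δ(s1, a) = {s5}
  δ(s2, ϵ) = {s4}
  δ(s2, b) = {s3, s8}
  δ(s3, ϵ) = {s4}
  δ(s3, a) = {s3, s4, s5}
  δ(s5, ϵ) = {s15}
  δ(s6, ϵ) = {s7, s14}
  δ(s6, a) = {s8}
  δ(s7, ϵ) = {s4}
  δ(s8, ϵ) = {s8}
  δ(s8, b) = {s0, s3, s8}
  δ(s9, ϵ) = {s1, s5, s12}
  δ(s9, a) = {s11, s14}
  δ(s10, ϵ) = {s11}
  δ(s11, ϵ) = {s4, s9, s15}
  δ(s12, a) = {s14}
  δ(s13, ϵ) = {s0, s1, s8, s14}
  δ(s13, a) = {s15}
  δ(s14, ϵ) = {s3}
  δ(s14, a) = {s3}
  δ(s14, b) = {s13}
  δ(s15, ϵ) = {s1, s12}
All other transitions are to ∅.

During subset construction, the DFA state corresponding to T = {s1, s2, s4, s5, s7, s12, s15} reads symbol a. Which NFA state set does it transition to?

{s1, s3, s4, s5, s7, s12, s14, s15}

s1 on a → {s5}.
s12 on a → {s14}.
No a-transition from s2, s4, s5, s7, s15.
Union after reading a: {s5, s14}.
Now take the ϵ-closure:
From s5 via ϵ: add s15.
From s14 via ϵ: add s3.
From s3 via ϵ: add s4.
From s15 via ϵ: add s1, s12.
From s1 via ϵ: add s7.
No new states can be added; the closed set is {s1, s3, s4, s5, s7, s12, s14, s15}.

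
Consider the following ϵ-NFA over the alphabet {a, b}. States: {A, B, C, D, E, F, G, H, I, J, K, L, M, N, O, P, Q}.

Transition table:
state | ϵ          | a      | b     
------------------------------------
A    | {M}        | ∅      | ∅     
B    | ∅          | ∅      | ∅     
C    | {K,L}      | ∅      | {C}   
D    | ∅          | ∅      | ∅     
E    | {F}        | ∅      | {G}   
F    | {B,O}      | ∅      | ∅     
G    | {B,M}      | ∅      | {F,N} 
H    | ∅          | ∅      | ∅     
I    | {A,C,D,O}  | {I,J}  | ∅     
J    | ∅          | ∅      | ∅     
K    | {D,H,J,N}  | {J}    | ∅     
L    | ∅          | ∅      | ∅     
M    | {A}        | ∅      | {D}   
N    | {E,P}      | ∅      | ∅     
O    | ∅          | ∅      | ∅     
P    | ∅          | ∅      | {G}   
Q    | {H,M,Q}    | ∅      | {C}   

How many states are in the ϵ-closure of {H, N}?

Start with {H, N}.
From N via ϵ: add E, P.
From E via ϵ: add F.
From F via ϵ: add B, O.
ϵ-closure = {B, E, F, H, N, O, P}, which has 7 states.

7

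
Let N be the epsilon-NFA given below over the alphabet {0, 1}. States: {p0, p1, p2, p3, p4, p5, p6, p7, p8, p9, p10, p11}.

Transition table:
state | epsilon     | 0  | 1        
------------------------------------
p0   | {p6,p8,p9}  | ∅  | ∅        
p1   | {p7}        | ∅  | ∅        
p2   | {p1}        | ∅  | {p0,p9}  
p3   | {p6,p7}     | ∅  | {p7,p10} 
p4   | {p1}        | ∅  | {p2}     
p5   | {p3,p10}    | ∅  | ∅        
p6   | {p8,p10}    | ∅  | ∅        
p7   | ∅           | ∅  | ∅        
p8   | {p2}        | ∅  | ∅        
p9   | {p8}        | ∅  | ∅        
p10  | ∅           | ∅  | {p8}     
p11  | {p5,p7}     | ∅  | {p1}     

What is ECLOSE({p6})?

Start with {p6}.
From p6 via epsilon: add p8, p10.
From p8 via epsilon: add p2.
From p2 via epsilon: add p1.
From p1 via epsilon: add p7.
No new states can be added; the closed set is {p1, p2, p6, p7, p8, p10}.

{p1, p2, p6, p7, p8, p10}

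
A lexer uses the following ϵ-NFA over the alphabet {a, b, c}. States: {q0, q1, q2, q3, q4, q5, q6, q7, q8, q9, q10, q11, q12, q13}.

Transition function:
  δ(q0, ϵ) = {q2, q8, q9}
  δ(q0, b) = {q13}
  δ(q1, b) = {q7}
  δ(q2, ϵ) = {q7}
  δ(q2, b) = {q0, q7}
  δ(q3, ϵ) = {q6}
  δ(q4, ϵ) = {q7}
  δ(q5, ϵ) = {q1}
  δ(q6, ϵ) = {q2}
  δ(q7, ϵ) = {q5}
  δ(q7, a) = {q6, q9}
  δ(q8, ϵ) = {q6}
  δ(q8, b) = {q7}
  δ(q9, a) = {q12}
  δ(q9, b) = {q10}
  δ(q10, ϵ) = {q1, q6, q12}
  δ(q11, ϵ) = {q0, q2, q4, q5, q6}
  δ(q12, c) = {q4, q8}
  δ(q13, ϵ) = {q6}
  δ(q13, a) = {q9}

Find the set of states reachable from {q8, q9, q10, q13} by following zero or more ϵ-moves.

{q1, q2, q5, q6, q7, q8, q9, q10, q12, q13}

Start with {q8, q9, q10, q13}.
From q8 via ϵ: add q6.
From q10 via ϵ: add q1, q12.
From q6 via ϵ: add q2.
From q2 via ϵ: add q7.
From q7 via ϵ: add q5.
No new states can be added; the closed set is {q1, q2, q5, q6, q7, q8, q9, q10, q12, q13}.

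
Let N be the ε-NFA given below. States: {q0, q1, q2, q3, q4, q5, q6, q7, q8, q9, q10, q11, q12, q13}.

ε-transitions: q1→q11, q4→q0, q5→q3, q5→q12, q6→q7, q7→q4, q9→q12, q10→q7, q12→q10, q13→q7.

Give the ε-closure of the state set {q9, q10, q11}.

Start with {q9, q10, q11}.
From q9 via ε: add q12.
From q10 via ε: add q7.
From q7 via ε: add q4.
From q4 via ε: add q0.
No new states can be added; the closed set is {q0, q4, q7, q9, q10, q11, q12}.

{q0, q4, q7, q9, q10, q11, q12}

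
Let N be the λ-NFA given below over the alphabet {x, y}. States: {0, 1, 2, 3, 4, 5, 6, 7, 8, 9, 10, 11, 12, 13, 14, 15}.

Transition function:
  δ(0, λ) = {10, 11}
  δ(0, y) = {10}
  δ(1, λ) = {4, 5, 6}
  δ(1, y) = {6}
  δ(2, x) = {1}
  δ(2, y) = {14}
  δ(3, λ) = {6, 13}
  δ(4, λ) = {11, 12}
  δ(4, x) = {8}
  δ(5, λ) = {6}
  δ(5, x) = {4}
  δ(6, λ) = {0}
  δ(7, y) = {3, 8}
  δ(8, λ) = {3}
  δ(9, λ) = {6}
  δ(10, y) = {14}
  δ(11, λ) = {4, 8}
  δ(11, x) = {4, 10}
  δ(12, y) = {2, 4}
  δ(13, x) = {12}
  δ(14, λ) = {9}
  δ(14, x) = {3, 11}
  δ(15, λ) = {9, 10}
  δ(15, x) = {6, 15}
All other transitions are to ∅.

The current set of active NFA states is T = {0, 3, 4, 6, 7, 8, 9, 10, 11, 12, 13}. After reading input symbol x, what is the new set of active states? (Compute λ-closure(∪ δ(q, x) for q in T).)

4 on x → {8}.
11 on x → {4, 10}.
13 on x → {12}.
No x-transition from 0, 3, 6, 7, 8, 9, 10, 12.
Union after reading x: {4, 8, 10, 12}.
Now take the λ-closure:
From 4 via λ: add 11.
From 8 via λ: add 3.
From 3 via λ: add 6, 13.
From 6 via λ: add 0.
No new states can be added; the closed set is {0, 3, 4, 6, 8, 10, 11, 12, 13}.

{0, 3, 4, 6, 8, 10, 11, 12, 13}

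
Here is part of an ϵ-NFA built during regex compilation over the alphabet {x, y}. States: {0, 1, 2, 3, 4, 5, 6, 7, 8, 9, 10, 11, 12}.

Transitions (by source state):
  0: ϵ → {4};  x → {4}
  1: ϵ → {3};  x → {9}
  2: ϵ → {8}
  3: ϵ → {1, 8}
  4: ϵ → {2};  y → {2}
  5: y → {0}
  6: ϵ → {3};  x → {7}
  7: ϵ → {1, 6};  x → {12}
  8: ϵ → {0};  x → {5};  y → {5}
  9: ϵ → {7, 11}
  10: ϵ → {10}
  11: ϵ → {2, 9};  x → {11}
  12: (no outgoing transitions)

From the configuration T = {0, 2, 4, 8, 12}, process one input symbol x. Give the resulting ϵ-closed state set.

{0, 2, 4, 5, 8}

0 on x → {4}.
8 on x → {5}.
No x-transition from 2, 4, 12.
Union after reading x: {4, 5}.
Now take the ϵ-closure:
From 4 via ϵ: add 2.
From 2 via ϵ: add 8.
From 8 via ϵ: add 0.
No new states can be added; the closed set is {0, 2, 4, 5, 8}.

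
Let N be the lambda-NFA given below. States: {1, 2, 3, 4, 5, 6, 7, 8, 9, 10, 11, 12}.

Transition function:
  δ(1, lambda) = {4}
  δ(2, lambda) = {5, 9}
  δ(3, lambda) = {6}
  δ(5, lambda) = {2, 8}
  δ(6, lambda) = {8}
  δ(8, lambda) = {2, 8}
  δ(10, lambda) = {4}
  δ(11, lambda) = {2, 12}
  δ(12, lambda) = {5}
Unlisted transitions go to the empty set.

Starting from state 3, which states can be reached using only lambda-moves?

{2, 3, 5, 6, 8, 9}

Start with {3}.
From 3 via lambda: add 6.
From 6 via lambda: add 8.
From 8 via lambda: add 2.
From 2 via lambda: add 5, 9.
No new states can be added; the closed set is {2, 3, 5, 6, 8, 9}.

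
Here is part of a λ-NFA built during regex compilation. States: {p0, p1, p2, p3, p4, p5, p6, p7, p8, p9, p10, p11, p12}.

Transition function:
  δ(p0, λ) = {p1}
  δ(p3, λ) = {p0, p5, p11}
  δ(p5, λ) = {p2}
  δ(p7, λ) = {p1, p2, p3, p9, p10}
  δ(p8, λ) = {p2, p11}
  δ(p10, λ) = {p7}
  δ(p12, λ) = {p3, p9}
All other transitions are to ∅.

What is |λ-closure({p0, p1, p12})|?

Start with {p0, p1, p12}.
From p12 via λ: add p3, p9.
From p3 via λ: add p5, p11.
From p5 via λ: add p2.
λ-closure = {p0, p1, p2, p3, p5, p9, p11, p12}, which has 8 states.

8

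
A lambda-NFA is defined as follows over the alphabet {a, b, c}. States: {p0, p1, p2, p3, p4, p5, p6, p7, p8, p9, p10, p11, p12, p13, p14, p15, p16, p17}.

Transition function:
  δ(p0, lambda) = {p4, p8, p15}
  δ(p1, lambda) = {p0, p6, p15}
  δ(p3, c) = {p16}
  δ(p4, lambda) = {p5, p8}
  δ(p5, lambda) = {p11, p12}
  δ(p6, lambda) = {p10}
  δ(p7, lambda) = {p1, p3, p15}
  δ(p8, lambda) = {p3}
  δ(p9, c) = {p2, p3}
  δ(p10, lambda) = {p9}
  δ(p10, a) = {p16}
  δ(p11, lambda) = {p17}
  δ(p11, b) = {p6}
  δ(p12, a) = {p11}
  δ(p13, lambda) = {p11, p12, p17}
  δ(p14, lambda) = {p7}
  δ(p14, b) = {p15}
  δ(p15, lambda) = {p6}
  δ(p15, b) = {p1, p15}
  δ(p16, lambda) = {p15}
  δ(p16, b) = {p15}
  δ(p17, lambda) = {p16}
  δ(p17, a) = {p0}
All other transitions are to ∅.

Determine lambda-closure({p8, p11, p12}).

Start with {p8, p11, p12}.
From p8 via lambda: add p3.
From p11 via lambda: add p17.
From p17 via lambda: add p16.
From p16 via lambda: add p15.
From p15 via lambda: add p6.
From p6 via lambda: add p10.
From p10 via lambda: add p9.
No new states can be added; the closed set is {p3, p6, p8, p9, p10, p11, p12, p15, p16, p17}.

{p3, p6, p8, p9, p10, p11, p12, p15, p16, p17}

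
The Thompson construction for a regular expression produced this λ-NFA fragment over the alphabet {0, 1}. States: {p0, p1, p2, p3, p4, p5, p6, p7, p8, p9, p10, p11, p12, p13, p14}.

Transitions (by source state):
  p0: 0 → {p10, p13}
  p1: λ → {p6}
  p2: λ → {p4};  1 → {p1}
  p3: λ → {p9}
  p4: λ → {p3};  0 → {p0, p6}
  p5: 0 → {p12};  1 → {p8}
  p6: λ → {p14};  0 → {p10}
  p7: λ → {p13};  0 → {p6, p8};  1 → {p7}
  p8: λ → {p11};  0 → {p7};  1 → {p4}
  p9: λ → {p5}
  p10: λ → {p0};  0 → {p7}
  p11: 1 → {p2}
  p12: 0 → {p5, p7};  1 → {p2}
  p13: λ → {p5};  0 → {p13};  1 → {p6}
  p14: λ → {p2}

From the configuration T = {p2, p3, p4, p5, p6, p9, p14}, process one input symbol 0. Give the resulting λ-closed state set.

p4 on 0 → {p0, p6}.
p5 on 0 → {p12}.
p6 on 0 → {p10}.
No 0-transition from p2, p3, p9, p14.
Union after reading 0: {p0, p6, p10, p12}.
Now take the λ-closure:
From p6 via λ: add p14.
From p14 via λ: add p2.
From p2 via λ: add p4.
From p4 via λ: add p3.
From p3 via λ: add p9.
From p9 via λ: add p5.
No new states can be added; the closed set is {p0, p2, p3, p4, p5, p6, p9, p10, p12, p14}.

{p0, p2, p3, p4, p5, p6, p9, p10, p12, p14}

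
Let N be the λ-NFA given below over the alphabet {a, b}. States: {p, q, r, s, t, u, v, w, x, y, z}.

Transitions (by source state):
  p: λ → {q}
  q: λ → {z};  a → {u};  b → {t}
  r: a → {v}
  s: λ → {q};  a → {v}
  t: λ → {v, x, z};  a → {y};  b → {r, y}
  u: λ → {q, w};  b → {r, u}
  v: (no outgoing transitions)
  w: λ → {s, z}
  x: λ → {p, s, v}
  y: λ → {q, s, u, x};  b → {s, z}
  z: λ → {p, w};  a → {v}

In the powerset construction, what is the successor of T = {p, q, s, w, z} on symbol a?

{p, q, s, u, v, w, z}

q on a → {u}.
s on a → {v}.
z on a → {v}.
No a-transition from p, w.
Union after reading a: {u, v}.
Now take the λ-closure:
From u via λ: add q, w.
From q via λ: add z.
From w via λ: add s.
From z via λ: add p.
No new states can be added; the closed set is {p, q, s, u, v, w, z}.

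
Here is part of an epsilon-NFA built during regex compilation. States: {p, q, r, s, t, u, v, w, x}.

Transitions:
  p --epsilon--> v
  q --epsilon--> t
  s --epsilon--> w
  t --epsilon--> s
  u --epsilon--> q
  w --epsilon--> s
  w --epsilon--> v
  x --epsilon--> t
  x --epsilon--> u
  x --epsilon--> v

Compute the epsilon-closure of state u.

Start with {u}.
From u via epsilon: add q.
From q via epsilon: add t.
From t via epsilon: add s.
From s via epsilon: add w.
From w via epsilon: add v.
No new states can be added; the closed set is {q, s, t, u, v, w}.

{q, s, t, u, v, w}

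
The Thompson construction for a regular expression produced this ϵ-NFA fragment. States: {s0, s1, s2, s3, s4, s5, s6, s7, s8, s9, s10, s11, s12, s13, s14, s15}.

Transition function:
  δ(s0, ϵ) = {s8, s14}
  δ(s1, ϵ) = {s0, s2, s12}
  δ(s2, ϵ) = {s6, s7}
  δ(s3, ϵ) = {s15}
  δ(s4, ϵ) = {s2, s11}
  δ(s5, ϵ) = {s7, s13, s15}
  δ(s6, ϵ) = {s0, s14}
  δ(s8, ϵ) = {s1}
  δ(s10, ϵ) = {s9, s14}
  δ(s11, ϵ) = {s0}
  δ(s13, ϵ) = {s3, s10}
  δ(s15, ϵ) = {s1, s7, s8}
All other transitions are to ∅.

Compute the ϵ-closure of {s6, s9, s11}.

{s0, s1, s2, s6, s7, s8, s9, s11, s12, s14}

Start with {s6, s9, s11}.
From s6 via ϵ: add s0, s14.
From s0 via ϵ: add s8.
From s8 via ϵ: add s1.
From s1 via ϵ: add s2, s12.
From s2 via ϵ: add s7.
No new states can be added; the closed set is {s0, s1, s2, s6, s7, s8, s9, s11, s12, s14}.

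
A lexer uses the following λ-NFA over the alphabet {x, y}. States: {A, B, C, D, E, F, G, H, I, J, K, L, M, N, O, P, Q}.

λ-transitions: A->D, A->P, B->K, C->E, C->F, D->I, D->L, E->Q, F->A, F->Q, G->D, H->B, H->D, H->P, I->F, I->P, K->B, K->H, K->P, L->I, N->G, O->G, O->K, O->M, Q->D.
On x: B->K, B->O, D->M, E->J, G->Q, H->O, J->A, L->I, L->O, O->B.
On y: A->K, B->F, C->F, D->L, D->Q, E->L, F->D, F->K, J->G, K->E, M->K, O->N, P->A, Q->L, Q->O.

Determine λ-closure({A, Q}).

{A, D, F, I, L, P, Q}

Start with {A, Q}.
From A via λ: add D, P.
From D via λ: add I, L.
From I via λ: add F.
No new states can be added; the closed set is {A, D, F, I, L, P, Q}.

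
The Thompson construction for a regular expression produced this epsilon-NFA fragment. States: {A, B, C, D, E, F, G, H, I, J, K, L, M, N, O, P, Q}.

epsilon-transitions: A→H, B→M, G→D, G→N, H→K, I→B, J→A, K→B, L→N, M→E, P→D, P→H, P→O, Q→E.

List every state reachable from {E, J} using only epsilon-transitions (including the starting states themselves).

Start with {E, J}.
From J via epsilon: add A.
From A via epsilon: add H.
From H via epsilon: add K.
From K via epsilon: add B.
From B via epsilon: add M.
No new states can be added; the closed set is {A, B, E, H, J, K, M}.

{A, B, E, H, J, K, M}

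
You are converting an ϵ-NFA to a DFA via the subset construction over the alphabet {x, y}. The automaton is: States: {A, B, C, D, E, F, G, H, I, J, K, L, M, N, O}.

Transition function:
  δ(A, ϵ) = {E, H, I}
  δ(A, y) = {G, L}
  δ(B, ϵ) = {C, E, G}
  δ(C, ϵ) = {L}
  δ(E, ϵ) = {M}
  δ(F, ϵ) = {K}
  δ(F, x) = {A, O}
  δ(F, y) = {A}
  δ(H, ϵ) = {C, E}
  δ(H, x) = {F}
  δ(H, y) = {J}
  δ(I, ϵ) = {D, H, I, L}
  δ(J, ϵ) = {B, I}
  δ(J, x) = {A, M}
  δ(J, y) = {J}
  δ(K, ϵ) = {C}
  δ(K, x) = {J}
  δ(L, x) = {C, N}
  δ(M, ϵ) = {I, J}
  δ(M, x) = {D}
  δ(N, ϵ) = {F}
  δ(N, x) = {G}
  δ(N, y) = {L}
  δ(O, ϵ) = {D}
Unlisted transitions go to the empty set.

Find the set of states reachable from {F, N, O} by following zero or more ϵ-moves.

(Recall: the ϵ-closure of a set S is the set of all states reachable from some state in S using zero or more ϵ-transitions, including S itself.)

Start with {F, N, O}.
From F via ϵ: add K.
From O via ϵ: add D.
From K via ϵ: add C.
From C via ϵ: add L.
No new states can be added; the closed set is {C, D, F, K, L, N, O}.

{C, D, F, K, L, N, O}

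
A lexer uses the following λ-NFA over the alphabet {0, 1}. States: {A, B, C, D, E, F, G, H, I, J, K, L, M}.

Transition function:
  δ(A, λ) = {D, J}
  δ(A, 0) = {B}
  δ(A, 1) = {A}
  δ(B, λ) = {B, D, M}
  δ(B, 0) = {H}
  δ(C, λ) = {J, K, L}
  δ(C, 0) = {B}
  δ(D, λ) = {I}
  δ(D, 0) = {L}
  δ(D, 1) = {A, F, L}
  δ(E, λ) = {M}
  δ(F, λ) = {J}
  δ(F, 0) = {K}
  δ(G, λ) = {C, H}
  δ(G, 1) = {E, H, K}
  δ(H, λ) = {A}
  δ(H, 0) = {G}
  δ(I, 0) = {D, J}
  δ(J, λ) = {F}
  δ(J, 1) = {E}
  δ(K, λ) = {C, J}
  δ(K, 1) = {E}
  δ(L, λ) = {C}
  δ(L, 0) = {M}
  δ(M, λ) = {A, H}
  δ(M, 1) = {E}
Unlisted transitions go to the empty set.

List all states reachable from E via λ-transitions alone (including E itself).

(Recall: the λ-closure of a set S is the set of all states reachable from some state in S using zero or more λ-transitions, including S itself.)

{A, D, E, F, H, I, J, M}

Start with {E}.
From E via λ: add M.
From M via λ: add A, H.
From A via λ: add D, J.
From D via λ: add I.
From J via λ: add F.
No new states can be added; the closed set is {A, D, E, F, H, I, J, M}.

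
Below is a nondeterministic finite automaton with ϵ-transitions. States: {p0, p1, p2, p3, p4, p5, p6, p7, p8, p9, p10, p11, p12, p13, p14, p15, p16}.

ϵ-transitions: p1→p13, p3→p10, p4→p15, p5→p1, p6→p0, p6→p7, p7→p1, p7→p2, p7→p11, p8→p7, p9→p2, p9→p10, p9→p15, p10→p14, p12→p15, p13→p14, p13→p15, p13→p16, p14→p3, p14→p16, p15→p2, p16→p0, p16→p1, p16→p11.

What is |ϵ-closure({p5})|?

Start with {p5}.
From p5 via ϵ: add p1.
From p1 via ϵ: add p13.
From p13 via ϵ: add p14, p15, p16.
From p14 via ϵ: add p3.
From p15 via ϵ: add p2.
From p16 via ϵ: add p0, p11.
From p3 via ϵ: add p10.
ϵ-closure = {p0, p1, p2, p3, p5, p10, p11, p13, p14, p15, p16}, which has 11 states.

11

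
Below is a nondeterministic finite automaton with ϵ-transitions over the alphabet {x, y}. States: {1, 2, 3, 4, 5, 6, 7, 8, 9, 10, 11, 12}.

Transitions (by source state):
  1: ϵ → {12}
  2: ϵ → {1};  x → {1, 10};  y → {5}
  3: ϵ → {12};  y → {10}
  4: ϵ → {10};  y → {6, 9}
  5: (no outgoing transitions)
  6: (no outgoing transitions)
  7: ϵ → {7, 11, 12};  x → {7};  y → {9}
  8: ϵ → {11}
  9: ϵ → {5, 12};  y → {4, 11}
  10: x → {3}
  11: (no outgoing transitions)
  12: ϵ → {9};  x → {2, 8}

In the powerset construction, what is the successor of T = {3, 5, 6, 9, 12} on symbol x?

{1, 2, 5, 8, 9, 11, 12}

12 on x → {2, 8}.
No x-transition from 3, 5, 6, 9.
Union after reading x: {2, 8}.
Now take the ϵ-closure:
From 2 via ϵ: add 1.
From 8 via ϵ: add 11.
From 1 via ϵ: add 12.
From 12 via ϵ: add 9.
From 9 via ϵ: add 5.
No new states can be added; the closed set is {1, 2, 5, 8, 9, 11, 12}.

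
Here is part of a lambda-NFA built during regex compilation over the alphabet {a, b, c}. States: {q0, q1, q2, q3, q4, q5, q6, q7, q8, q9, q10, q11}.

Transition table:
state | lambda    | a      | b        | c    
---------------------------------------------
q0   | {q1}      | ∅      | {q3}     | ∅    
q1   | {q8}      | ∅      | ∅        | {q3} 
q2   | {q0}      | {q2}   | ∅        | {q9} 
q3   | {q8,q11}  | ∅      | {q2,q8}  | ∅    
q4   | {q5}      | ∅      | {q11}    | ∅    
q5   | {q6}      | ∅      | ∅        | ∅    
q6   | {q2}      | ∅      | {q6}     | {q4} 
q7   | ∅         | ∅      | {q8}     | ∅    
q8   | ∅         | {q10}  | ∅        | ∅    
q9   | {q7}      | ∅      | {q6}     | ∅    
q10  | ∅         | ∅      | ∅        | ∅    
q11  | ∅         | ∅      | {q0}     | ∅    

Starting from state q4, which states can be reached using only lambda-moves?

{q0, q1, q2, q4, q5, q6, q8}

Start with {q4}.
From q4 via lambda: add q5.
From q5 via lambda: add q6.
From q6 via lambda: add q2.
From q2 via lambda: add q0.
From q0 via lambda: add q1.
From q1 via lambda: add q8.
No new states can be added; the closed set is {q0, q1, q2, q4, q5, q6, q8}.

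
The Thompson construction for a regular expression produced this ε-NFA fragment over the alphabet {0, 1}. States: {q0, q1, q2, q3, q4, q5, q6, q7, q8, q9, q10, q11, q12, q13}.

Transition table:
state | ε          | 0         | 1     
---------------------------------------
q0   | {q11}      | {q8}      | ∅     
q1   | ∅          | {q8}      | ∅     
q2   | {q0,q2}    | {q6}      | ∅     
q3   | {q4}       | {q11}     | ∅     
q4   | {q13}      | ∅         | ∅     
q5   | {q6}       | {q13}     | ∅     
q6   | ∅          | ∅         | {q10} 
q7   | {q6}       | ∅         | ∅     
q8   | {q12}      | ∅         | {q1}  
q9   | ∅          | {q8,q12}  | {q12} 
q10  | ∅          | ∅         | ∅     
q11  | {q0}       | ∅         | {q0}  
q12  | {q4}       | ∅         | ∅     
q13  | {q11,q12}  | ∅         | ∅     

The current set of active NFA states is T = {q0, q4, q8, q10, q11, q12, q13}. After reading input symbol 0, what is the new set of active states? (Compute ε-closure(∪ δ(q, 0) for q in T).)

q0 on 0 → {q8}.
No 0-transition from q4, q8, q10, q11, q12, q13.
Union after reading 0: {q8}.
Now take the ε-closure:
From q8 via ε: add q12.
From q12 via ε: add q4.
From q4 via ε: add q13.
From q13 via ε: add q11.
From q11 via ε: add q0.
No new states can be added; the closed set is {q0, q4, q8, q11, q12, q13}.

{q0, q4, q8, q11, q12, q13}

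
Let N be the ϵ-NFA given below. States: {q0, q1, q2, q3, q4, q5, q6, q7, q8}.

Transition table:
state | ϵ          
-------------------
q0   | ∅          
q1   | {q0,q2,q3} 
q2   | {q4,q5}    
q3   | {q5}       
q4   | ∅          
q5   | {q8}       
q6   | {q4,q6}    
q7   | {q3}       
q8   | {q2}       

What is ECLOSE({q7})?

{q2, q3, q4, q5, q7, q8}

Start with {q7}.
From q7 via ϵ: add q3.
From q3 via ϵ: add q5.
From q5 via ϵ: add q8.
From q8 via ϵ: add q2.
From q2 via ϵ: add q4.
No new states can be added; the closed set is {q2, q3, q4, q5, q7, q8}.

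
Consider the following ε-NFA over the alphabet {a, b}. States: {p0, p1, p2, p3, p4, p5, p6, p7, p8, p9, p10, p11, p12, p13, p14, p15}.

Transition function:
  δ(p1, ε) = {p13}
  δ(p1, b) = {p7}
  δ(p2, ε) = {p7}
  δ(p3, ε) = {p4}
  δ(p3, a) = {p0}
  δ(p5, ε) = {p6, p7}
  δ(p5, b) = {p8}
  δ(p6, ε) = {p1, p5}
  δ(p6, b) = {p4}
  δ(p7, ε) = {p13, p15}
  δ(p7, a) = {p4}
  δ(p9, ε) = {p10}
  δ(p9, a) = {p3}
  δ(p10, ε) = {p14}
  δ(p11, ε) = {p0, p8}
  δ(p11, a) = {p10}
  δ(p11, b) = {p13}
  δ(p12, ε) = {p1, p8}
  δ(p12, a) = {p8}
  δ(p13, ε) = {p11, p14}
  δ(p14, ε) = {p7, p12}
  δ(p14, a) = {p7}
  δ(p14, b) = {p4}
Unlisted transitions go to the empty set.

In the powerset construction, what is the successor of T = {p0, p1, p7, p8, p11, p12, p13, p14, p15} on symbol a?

{p0, p1, p4, p7, p8, p10, p11, p12, p13, p14, p15}

p7 on a → {p4}.
p11 on a → {p10}.
p12 on a → {p8}.
p14 on a → {p7}.
No a-transition from p0, p1, p8, p13, p15.
Union after reading a: {p4, p7, p8, p10}.
Now take the ε-closure:
From p7 via ε: add p13, p15.
From p10 via ε: add p14.
From p13 via ε: add p11.
From p14 via ε: add p12.
From p11 via ε: add p0.
From p12 via ε: add p1.
No new states can be added; the closed set is {p0, p1, p4, p7, p8, p10, p11, p12, p13, p14, p15}.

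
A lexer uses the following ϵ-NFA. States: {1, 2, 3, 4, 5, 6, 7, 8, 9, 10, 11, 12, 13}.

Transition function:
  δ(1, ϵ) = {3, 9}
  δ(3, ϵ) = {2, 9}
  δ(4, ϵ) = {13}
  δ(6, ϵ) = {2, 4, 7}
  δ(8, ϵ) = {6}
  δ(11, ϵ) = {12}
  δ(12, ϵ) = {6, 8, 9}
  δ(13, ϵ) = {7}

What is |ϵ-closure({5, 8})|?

7

Start with {5, 8}.
From 8 via ϵ: add 6.
From 6 via ϵ: add 2, 4, 7.
From 4 via ϵ: add 13.
ϵ-closure = {2, 4, 5, 6, 7, 8, 13}, which has 7 states.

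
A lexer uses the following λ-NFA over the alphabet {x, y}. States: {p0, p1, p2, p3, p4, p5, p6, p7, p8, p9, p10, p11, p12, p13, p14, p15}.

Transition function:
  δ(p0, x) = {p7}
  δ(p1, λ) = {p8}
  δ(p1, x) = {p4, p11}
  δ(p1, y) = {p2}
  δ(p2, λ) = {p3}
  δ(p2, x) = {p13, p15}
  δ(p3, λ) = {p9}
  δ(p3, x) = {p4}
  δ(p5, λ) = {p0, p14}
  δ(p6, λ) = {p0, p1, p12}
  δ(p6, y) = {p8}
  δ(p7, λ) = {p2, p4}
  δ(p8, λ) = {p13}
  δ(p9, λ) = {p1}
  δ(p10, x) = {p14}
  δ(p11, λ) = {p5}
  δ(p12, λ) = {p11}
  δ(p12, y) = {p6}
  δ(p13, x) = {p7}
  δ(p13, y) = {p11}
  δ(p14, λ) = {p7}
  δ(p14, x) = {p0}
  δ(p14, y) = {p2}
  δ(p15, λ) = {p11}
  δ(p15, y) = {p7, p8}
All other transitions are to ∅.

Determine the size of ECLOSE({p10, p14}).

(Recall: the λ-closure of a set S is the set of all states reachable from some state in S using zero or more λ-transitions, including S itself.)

10

Start with {p10, p14}.
From p14 via λ: add p7.
From p7 via λ: add p2, p4.
From p2 via λ: add p3.
From p3 via λ: add p9.
From p9 via λ: add p1.
From p1 via λ: add p8.
From p8 via λ: add p13.
λ-closure = {p1, p2, p3, p4, p7, p8, p9, p10, p13, p14}, which has 10 states.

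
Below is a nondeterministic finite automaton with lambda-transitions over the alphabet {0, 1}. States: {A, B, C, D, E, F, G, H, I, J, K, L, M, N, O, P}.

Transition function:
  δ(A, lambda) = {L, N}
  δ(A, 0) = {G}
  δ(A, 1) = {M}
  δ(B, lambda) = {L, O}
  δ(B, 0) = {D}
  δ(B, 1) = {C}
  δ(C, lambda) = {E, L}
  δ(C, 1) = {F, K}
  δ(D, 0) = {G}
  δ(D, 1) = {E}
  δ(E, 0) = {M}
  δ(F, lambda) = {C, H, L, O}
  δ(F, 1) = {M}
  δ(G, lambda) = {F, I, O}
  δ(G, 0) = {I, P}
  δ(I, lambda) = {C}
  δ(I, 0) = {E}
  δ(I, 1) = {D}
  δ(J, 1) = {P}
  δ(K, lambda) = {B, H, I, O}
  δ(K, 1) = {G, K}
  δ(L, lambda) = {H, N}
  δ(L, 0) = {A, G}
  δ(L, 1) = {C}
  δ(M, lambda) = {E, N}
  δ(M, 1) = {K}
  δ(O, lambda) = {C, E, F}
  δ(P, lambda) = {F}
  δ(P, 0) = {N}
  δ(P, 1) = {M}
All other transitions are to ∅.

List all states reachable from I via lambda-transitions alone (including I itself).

Start with {I}.
From I via lambda: add C.
From C via lambda: add E, L.
From L via lambda: add H, N.
No new states can be added; the closed set is {C, E, H, I, L, N}.

{C, E, H, I, L, N}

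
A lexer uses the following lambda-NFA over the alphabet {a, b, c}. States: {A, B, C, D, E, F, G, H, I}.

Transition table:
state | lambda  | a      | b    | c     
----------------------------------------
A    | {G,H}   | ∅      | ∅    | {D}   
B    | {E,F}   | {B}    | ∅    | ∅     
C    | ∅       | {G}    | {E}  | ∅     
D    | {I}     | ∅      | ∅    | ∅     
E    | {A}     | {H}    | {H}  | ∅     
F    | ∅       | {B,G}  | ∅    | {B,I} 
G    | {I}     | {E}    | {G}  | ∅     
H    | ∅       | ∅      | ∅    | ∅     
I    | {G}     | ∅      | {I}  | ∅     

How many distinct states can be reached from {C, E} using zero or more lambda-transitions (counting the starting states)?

6

Start with {C, E}.
From E via lambda: add A.
From A via lambda: add G, H.
From G via lambda: add I.
lambda-closure = {A, C, E, G, H, I}, which has 6 states.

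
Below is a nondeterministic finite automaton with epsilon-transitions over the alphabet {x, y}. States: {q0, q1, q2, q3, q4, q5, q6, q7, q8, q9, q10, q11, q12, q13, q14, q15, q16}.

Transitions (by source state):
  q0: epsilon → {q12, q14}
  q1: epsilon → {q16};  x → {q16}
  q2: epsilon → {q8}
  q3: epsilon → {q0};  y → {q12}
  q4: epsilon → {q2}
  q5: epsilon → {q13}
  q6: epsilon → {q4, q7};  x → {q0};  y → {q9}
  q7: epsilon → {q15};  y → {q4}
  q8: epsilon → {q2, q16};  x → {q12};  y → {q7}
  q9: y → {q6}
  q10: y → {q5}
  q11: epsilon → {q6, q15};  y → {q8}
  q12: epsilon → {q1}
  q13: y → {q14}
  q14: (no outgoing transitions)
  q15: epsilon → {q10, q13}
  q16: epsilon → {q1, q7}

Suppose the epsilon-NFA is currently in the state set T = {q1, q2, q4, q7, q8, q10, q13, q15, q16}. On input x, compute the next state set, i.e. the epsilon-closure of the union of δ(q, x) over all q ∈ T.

{q1, q7, q10, q12, q13, q15, q16}

q1 on x → {q16}.
q8 on x → {q12}.
No x-transition from q2, q4, q7, q10, q13, q15, q16.
Union after reading x: {q12, q16}.
Now take the epsilon-closure:
From q12 via epsilon: add q1.
From q16 via epsilon: add q7.
From q7 via epsilon: add q15.
From q15 via epsilon: add q10, q13.
No new states can be added; the closed set is {q1, q7, q10, q12, q13, q15, q16}.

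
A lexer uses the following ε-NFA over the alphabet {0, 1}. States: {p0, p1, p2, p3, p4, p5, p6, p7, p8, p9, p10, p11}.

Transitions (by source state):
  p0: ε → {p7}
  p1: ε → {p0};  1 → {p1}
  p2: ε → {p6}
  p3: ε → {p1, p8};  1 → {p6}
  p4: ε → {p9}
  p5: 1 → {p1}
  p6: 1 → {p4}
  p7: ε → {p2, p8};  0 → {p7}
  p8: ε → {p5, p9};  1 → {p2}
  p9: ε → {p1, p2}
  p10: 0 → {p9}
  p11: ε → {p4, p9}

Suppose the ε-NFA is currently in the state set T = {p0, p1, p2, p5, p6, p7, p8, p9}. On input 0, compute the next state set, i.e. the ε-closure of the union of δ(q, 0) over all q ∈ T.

{p0, p1, p2, p5, p6, p7, p8, p9}

p7 on 0 → {p7}.
No 0-transition from p0, p1, p2, p5, p6, p8, p9.
Union after reading 0: {p7}.
Now take the ε-closure:
From p7 via ε: add p2, p8.
From p2 via ε: add p6.
From p8 via ε: add p5, p9.
From p9 via ε: add p1.
From p1 via ε: add p0.
No new states can be added; the closed set is {p0, p1, p2, p5, p6, p7, p8, p9}.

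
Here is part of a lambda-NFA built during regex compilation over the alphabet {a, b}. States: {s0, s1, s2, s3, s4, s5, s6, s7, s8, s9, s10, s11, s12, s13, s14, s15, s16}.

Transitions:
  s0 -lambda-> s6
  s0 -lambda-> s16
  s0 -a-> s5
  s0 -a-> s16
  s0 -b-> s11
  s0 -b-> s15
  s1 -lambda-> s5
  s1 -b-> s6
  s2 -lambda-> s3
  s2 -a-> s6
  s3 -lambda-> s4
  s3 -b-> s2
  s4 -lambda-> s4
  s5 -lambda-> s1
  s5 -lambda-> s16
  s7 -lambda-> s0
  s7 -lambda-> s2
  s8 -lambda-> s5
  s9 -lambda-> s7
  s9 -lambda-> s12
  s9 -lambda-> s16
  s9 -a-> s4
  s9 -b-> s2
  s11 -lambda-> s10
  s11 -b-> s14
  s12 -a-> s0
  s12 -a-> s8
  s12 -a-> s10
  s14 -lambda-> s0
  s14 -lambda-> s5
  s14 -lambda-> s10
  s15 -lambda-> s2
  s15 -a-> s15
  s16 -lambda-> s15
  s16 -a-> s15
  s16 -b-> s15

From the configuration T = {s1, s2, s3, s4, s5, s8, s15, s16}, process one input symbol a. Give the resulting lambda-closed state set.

s2 on a → {s6}.
s15 on a → {s15}.
s16 on a → {s15}.
No a-transition from s1, s3, s4, s5, s8.
Union after reading a: {s6, s15}.
Now take the lambda-closure:
From s15 via lambda: add s2.
From s2 via lambda: add s3.
From s3 via lambda: add s4.
No new states can be added; the closed set is {s2, s3, s4, s6, s15}.

{s2, s3, s4, s6, s15}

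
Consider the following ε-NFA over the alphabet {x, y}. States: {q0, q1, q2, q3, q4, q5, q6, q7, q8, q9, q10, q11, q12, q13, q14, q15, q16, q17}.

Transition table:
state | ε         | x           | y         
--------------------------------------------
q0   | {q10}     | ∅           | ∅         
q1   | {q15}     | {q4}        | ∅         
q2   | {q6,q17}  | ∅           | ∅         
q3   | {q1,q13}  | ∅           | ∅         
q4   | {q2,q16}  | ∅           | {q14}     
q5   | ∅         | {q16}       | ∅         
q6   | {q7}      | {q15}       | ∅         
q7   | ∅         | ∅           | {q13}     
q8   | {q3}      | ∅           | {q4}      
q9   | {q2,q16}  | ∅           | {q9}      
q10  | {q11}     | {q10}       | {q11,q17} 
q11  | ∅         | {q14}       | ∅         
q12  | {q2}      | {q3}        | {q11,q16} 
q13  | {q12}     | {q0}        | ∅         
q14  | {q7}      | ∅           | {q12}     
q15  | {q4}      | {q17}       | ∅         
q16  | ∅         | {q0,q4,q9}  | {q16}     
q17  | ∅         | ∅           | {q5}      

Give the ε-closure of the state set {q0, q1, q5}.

{q0, q1, q2, q4, q5, q6, q7, q10, q11, q15, q16, q17}

Start with {q0, q1, q5}.
From q0 via ε: add q10.
From q1 via ε: add q15.
From q10 via ε: add q11.
From q15 via ε: add q4.
From q4 via ε: add q2, q16.
From q2 via ε: add q6, q17.
From q6 via ε: add q7.
No new states can be added; the closed set is {q0, q1, q2, q4, q5, q6, q7, q10, q11, q15, q16, q17}.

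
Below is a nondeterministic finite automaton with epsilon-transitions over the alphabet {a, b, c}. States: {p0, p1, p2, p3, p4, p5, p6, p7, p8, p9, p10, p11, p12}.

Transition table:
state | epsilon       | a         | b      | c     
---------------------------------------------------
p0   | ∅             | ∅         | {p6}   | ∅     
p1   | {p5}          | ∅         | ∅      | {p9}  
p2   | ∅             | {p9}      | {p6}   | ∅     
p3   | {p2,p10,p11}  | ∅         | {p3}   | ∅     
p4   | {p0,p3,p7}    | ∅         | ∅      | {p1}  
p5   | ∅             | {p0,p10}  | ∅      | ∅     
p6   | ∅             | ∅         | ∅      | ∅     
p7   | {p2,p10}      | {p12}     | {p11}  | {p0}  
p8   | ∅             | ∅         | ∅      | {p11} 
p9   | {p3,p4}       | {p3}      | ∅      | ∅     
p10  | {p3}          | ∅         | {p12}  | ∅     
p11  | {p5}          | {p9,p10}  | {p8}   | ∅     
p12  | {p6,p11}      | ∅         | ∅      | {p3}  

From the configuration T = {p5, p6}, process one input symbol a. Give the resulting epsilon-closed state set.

p5 on a → {p0, p10}.
No a-transition from p6.
Union after reading a: {p0, p10}.
Now take the epsilon-closure:
From p10 via epsilon: add p3.
From p3 via epsilon: add p2, p11.
From p11 via epsilon: add p5.
No new states can be added; the closed set is {p0, p2, p3, p5, p10, p11}.

{p0, p2, p3, p5, p10, p11}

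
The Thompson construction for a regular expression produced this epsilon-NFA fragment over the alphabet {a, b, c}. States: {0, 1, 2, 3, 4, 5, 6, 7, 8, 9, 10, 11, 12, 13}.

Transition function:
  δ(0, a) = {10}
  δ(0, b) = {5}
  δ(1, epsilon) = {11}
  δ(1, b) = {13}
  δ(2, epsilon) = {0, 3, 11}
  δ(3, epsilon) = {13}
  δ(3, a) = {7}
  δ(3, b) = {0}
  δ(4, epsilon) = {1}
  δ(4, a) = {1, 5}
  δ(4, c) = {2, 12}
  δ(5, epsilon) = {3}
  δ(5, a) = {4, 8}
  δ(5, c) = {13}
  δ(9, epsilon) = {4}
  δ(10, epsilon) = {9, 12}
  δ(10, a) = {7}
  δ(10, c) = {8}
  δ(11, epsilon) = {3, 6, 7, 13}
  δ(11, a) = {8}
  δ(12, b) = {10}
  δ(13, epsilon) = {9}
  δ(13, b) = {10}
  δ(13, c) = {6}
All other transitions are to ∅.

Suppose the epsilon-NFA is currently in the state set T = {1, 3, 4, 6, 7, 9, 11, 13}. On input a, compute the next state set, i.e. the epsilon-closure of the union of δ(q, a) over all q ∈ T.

3 on a → {7}.
4 on a → {1, 5}.
11 on a → {8}.
No a-transition from 1, 6, 7, 9, 13.
Union after reading a: {1, 5, 7, 8}.
Now take the epsilon-closure:
From 1 via epsilon: add 11.
From 5 via epsilon: add 3.
From 3 via epsilon: add 13.
From 11 via epsilon: add 6.
From 13 via epsilon: add 9.
From 9 via epsilon: add 4.
No new states can be added; the closed set is {1, 3, 4, 5, 6, 7, 8, 9, 11, 13}.

{1, 3, 4, 5, 6, 7, 8, 9, 11, 13}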